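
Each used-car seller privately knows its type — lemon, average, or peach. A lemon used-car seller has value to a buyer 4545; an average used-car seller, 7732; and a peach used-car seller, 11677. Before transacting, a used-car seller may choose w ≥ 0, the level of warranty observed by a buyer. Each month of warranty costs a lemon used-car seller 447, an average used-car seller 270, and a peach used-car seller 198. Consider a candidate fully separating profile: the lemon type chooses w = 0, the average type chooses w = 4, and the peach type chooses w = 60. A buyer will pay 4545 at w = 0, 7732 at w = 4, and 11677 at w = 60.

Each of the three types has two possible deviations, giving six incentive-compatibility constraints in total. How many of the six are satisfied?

3

Lemon (own payoff 4545): to w=4 gives 7732 − 447×4 = 5944 → profitable ✗; to w=60 gives 11677 − 447×60 = -15143 → no gain ✓.
Peach (own payoff 11677 − 198×60 = -203): to w=0 gives 4545 → profitable ✗; to w=4 gives 7732 − 198×4 = 6940 → profitable ✗.
Average (own payoff 7732 − 270×4 = 6652): to w=0 gives 4545 → no gain ✓; to w=60 gives 11677 − 270×60 = -4523 → no gain ✓.
3 of the 6 constraints hold; not an equilibrium.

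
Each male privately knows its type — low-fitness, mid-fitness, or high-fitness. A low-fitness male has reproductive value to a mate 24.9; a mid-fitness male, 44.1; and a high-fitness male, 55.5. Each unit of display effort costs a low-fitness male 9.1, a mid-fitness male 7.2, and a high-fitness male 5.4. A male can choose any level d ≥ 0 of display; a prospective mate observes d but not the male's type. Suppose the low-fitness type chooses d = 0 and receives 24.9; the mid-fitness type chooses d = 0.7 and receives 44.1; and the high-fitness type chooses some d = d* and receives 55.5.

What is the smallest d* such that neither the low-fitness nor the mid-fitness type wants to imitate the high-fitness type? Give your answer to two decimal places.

Mid-fitness type (on-path payoff 44.1 − 7.2×0.7 = 39.06) won't mimic when 39.06 ≥ 55.5 − 7.2·d*, i.e. d* ≥ 2.28.
Low-fitness type (on-path payoff 24.9) won't mimic when 24.9 ≥ 55.5 − 9.1·d*, i.e. d* ≥ 3.36.
Both must hold, so d* = max(3.36, 2.28) = 3.36. The low-fitness type's constraint binds.

3.36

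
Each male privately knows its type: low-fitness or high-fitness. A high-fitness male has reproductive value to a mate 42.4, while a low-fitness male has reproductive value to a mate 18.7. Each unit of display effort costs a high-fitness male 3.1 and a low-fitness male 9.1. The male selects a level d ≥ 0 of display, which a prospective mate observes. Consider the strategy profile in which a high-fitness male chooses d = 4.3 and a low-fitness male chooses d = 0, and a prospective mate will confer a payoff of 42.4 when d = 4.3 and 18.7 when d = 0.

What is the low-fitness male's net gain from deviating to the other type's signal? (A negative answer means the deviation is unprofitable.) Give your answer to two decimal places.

-15.43

Playing d = 0 the low-fitness male receives 18.7.
Deviating to d = 4.3 brings payment 42.4 at cost 9.1 × 4.3 = 39.13, netting 3.27.
Gain from deviating: 3.27 − 18.7 = -15.43.
The gain is negative, so the low-fitness type's incentive-compatibility constraint is satisfied.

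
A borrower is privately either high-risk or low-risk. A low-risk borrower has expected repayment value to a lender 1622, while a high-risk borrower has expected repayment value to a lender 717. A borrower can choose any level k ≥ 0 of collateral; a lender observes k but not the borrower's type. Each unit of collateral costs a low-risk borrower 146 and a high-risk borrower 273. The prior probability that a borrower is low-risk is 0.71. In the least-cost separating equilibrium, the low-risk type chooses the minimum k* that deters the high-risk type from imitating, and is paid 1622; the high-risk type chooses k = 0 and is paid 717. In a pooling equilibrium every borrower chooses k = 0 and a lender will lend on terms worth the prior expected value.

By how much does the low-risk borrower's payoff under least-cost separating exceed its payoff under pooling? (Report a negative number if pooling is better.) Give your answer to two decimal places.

Least-cost separating signal: k* solves 717 = 1622 − 273·k*, so k* = (1622 − 717)/273 ≈ 3.3150.
Low-risk type's separating payoff: 1622 − 146 × k* = 1622 − 146 × (1622 − 717)/273 = 1622 − 132130/273 ≈ 1138.0073.
Pooling payoff: 0.71 × 1622 + 0.29 × 717 = 1359.55.
Difference: 1138.0073 − 1359.55 = -221.5427, i.e. -221.54 to two decimal places.
The low-risk type would prefer the pooling outcome.

-221.54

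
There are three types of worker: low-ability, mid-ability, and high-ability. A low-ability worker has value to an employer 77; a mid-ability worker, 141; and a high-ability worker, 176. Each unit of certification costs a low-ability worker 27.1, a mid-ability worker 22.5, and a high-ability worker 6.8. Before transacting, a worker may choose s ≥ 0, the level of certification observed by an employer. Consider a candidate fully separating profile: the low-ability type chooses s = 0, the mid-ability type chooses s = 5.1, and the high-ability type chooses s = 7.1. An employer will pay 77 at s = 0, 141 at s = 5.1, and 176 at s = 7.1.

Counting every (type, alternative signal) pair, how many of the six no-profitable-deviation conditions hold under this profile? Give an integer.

5

Low-ability (own payoff 77): to s=5.1 gives 141 − 27.1×5.1 = 2.79 → no gain ✓; to s=7.1 gives 176 − 27.1×7.1 = -16.41 → no gain ✓.
High-ability (own payoff 176 − 6.8×7.1 = 127.72): to s=0 gives 77 → no gain ✓; to s=5.1 gives 141 − 6.8×5.1 = 106.32 → no gain ✓.
Mid-ability (own payoff 141 − 22.5×5.1 = 26.25): to s=0 gives 77 → profitable ✗; to s=7.1 gives 176 − 22.5×7.1 = 16.25 → no gain ✓.
5 of the 6 constraints hold; not an equilibrium.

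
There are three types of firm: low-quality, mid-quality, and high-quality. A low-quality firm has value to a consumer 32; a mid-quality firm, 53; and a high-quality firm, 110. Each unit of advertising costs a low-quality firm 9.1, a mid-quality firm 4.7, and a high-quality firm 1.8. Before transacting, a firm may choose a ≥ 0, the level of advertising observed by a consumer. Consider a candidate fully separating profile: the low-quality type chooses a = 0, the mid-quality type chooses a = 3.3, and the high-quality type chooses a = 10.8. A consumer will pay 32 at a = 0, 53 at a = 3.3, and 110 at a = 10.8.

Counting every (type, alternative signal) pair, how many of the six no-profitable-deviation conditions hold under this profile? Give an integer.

High-quality (own payoff 110 − 1.8×10.8 = 90.56): to a=0 gives 32 → no gain ✓; to a=3.3 gives 53 − 1.8×3.3 = 47.06 → no gain ✓.
Mid-quality (own payoff 53 − 4.7×3.3 = 37.49): to a=0 gives 32 → no gain ✓; to a=10.8 gives 110 − 4.7×10.8 = 59.24 → profitable ✗.
Low-quality (own payoff 32): to a=3.3 gives 53 − 9.1×3.3 = 22.97 → no gain ✓; to a=10.8 gives 110 − 9.1×10.8 = 11.72 → no gain ✓.
5 of the 6 constraints hold; not an equilibrium.

5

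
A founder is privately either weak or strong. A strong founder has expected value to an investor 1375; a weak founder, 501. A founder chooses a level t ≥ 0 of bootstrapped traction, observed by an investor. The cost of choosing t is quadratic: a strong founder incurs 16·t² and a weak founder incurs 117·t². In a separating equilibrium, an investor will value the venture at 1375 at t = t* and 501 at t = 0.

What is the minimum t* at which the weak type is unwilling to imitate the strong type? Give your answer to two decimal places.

2.73

The weak type at t = 0 receives 501; imitating at t* yields 1375 − 117·t*².
Indifference: 501 = 1375 − 117·t*², so t*² = (1375 − 501) / 117 ≈ 7.4701.
t* = √7.4701 ≈ 2.73.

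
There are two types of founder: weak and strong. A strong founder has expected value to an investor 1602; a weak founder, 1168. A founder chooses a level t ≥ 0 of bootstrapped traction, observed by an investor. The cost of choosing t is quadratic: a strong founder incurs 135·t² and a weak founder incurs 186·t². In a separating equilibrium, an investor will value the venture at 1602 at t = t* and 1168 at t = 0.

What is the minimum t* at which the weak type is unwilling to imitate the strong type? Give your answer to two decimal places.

1.53

The weak type at t = 0 receives 1168; imitating at t* yields 1602 − 186·t*².
Indifference: 1168 = 1602 − 186·t*², so t*² = (1602 − 1168) / 186 ≈ 2.3333.
t* = √2.3333 ≈ 1.53.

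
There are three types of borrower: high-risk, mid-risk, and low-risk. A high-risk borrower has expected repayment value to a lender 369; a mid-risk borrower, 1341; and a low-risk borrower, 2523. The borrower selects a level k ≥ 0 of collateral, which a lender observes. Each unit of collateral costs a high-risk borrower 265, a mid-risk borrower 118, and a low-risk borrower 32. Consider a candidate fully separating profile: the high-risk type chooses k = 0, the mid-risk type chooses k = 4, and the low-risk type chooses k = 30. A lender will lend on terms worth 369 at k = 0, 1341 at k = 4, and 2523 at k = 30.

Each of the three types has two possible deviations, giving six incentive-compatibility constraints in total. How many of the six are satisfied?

Low-risk (own payoff 2523 − 32×30 = 1563): to k=0 gives 369 → no gain ✓; to k=4 gives 1341 − 32×4 = 1213 → no gain ✓.
Mid-risk (own payoff 1341 − 118×4 = 869): to k=0 gives 369 → no gain ✓; to k=30 gives 2523 − 118×30 = -1017 → no gain ✓.
High-risk (own payoff 369): to k=4 gives 1341 − 265×4 = 281 → no gain ✓; to k=30 gives 2523 − 265×30 = -5427 → no gain ✓.
6 of the 6 constraints hold; this profile is a separating equilibrium.

6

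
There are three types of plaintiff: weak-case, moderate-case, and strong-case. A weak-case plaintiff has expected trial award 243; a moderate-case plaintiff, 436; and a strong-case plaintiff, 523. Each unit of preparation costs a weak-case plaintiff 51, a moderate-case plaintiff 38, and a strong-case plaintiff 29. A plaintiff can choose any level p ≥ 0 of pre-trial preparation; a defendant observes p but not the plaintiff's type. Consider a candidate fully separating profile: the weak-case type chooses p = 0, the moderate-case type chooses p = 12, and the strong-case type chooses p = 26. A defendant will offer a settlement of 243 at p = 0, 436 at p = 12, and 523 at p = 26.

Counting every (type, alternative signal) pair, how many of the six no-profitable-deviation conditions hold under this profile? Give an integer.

Weak-case (own payoff 243): to p=12 gives 436 − 51×12 = -176 → no gain ✓; to p=26 gives 523 − 51×26 = -803 → no gain ✓.
Moderate-case (own payoff 436 − 38×12 = -20): to p=0 gives 243 → profitable ✗; to p=26 gives 523 − 38×26 = -465 → no gain ✓.
Strong-case (own payoff 523 − 29×26 = -231): to p=0 gives 243 → profitable ✗; to p=12 gives 436 − 29×12 = 88 → profitable ✗.
3 of the 6 constraints hold; not an equilibrium.

3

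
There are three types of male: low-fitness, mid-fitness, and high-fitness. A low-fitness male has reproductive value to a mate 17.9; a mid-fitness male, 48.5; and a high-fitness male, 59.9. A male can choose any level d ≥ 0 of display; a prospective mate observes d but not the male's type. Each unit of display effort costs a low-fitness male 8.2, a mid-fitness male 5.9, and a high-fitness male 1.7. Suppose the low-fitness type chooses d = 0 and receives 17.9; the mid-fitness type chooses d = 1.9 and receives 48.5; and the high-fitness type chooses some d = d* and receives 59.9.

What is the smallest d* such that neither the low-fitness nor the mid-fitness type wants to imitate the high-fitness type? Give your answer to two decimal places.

5.12

Low-fitness type (on-path payoff 17.9) won't mimic when 17.9 ≥ 59.9 − 8.2·d*, i.e. d* ≥ 5.12.
Mid-fitness type (on-path payoff 48.5 − 5.9×1.9 = 37.29) won't mimic when 37.29 ≥ 59.9 − 5.9·d*, i.e. d* ≥ 3.83.
Both must hold, so d* = max(5.12, 3.83) = 5.12. The low-fitness type's constraint binds.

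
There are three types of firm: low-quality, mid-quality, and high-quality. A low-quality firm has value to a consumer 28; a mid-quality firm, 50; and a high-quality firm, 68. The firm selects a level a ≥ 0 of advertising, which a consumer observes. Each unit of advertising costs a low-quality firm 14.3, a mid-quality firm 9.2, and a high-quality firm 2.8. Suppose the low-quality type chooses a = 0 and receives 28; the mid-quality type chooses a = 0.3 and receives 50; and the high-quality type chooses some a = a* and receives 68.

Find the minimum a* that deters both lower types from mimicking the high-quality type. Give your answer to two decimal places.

Low-quality type (on-path payoff 28) won't mimic when 28 ≥ 68 − 14.3·a*, i.e. a* ≥ 2.80.
Mid-quality type (on-path payoff 50 − 9.2×0.3 = 47.24) won't mimic when 47.24 ≥ 68 − 9.2·a*, i.e. a* ≥ 2.26.
Both must hold, so a* = max(2.80, 2.26) = 2.80. The low-quality type's constraint binds.

2.80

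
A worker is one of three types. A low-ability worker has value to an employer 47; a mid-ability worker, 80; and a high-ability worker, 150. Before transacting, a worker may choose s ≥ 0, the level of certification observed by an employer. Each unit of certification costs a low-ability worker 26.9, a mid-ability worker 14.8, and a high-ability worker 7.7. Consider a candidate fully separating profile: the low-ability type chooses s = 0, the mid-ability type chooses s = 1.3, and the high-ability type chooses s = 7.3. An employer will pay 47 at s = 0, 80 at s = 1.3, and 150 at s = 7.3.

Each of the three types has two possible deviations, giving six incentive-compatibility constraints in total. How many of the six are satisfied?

High-ability (own payoff 150 − 7.7×7.3 = 93.79): to s=0 gives 47 → no gain ✓; to s=1.3 gives 80 − 7.7×1.3 = 69.99 → no gain ✓.
Mid-ability (own payoff 80 − 14.8×1.3 = 60.76): to s=0 gives 47 → no gain ✓; to s=7.3 gives 150 − 14.8×7.3 = 41.96 → no gain ✓.
Low-ability (own payoff 47): to s=1.3 gives 80 − 26.9×1.3 = 45.03 → no gain ✓; to s=7.3 gives 150 − 26.9×7.3 = -46.37 → no gain ✓.
6 of the 6 constraints hold; this profile is a separating equilibrium.

6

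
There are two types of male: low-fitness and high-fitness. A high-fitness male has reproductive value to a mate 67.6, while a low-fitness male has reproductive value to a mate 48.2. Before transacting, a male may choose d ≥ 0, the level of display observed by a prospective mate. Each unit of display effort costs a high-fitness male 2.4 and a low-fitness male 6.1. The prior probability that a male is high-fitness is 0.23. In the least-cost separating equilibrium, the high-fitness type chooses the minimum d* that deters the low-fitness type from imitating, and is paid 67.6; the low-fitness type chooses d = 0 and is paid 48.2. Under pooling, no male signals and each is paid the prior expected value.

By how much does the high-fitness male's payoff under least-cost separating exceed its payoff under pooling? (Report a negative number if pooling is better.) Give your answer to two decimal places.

7.31

Least-cost separating signal: d* solves 48.2 = 67.6 − 6.1·d*, so d* = (67.6 − 48.2)/6.1 ≈ 3.1803.
High-fitness type's separating payoff: 67.6 − 2.4 × d* = 67.6 − 2.4 × (67.6 − 48.2)/6.1 = 67.6 − 46.56/6.1 ≈ 59.9672.
Pooling payoff: 0.23 × 67.6 + 0.77 × 48.2 = 52.662.
Difference: 59.9672 − 52.662 = 7.3052, i.e. 7.31 to two decimal places.
The high-fitness type prefers to separate.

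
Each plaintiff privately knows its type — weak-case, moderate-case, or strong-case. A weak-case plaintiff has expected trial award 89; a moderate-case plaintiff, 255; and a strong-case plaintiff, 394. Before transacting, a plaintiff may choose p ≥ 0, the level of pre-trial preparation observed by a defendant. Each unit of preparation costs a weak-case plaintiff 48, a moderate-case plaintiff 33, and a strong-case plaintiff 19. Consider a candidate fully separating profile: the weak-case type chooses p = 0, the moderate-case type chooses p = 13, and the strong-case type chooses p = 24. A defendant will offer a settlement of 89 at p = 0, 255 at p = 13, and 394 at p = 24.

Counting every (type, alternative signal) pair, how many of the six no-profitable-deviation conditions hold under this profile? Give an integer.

Weak-case (own payoff 89): to p=13 gives 255 − 48×13 = -369 → no gain ✓; to p=24 gives 394 − 48×24 = -758 → no gain ✓.
Moderate-case (own payoff 255 − 33×13 = -174): to p=0 gives 89 → profitable ✗; to p=24 gives 394 − 33×24 = -398 → no gain ✓.
Strong-case (own payoff 394 − 19×24 = -62): to p=0 gives 89 → profitable ✗; to p=13 gives 255 − 19×13 = 8 → profitable ✗.
3 of the 6 constraints hold; not an equilibrium.

3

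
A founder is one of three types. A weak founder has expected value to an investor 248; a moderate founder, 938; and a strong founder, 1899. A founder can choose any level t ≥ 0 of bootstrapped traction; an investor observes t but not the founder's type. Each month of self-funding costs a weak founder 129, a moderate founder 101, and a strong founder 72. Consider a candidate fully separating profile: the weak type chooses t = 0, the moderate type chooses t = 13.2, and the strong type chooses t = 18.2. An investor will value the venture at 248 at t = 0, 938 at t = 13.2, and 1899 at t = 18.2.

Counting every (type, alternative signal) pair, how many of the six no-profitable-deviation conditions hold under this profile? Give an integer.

Weak (own payoff 248): to t=13.2 gives 938 − 129×13.2 = -764.8 → no gain ✓; to t=18.2 gives 1899 − 129×18.2 = -448.8 → no gain ✓.
Strong (own payoff 1899 − 72×18.2 = 588.6): to t=0 gives 248 → no gain ✓; to t=13.2 gives 938 − 72×13.2 = -12.4 → no gain ✓.
Moderate (own payoff 938 − 101×13.2 = -395.2): to t=0 gives 248 → profitable ✗; to t=18.2 gives 1899 − 101×18.2 = 60.8 → profitable ✗.
4 of the 6 constraints hold; not an equilibrium.

4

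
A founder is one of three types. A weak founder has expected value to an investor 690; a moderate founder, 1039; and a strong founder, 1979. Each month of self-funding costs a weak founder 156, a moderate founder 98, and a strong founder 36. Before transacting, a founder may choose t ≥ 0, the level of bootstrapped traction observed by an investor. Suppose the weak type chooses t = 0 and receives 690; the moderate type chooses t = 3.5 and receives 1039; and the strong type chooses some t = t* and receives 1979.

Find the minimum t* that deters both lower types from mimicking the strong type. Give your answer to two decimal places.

13.09

Moderate type (on-path payoff 1039 − 98×3.5 = 696) won't mimic when 696 ≥ 1979 − 98·t*, i.e. t* ≥ 13.09.
Weak type (on-path payoff 690) won't mimic when 690 ≥ 1979 − 156·t*, i.e. t* ≥ 8.26.
Both must hold, so t* = max(8.26, 13.09) = 13.09. The moderate type's constraint binds.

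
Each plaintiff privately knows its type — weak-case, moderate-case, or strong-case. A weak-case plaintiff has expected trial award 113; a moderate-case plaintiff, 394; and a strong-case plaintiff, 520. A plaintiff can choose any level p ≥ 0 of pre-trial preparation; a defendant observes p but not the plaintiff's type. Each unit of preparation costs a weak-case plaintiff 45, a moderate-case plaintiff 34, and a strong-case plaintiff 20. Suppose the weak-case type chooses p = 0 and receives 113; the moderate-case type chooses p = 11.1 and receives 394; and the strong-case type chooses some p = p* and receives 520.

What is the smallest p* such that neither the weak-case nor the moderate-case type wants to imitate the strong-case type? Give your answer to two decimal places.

14.81

Weak-case type (on-path payoff 113) won't mimic when 113 ≥ 520 − 45·p*, i.e. p* ≥ 9.04.
Moderate-case type (on-path payoff 394 − 34×11.1 = 16.6) won't mimic when 16.6 ≥ 520 − 34·p*, i.e. p* ≥ 14.81.
Both must hold, so p* = max(9.04, 14.81) = 14.81. The moderate-case type's constraint binds.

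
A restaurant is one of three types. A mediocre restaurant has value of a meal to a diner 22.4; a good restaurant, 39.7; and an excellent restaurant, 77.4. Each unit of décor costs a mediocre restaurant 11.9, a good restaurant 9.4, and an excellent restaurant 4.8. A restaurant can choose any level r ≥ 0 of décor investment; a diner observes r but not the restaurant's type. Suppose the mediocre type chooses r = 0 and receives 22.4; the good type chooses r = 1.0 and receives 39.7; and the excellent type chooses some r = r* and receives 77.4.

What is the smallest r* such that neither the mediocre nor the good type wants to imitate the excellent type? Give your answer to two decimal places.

5.01

Good type (on-path payoff 39.7 − 9.4×1.0 = 30.3) won't mimic when 30.3 ≥ 77.4 − 9.4·r*, i.e. r* ≥ 5.01.
Mediocre type (on-path payoff 22.4) won't mimic when 22.4 ≥ 77.4 − 11.9·r*, i.e. r* ≥ 4.62.
Both must hold, so r* = max(4.62, 5.01) = 5.01. The good type's constraint binds.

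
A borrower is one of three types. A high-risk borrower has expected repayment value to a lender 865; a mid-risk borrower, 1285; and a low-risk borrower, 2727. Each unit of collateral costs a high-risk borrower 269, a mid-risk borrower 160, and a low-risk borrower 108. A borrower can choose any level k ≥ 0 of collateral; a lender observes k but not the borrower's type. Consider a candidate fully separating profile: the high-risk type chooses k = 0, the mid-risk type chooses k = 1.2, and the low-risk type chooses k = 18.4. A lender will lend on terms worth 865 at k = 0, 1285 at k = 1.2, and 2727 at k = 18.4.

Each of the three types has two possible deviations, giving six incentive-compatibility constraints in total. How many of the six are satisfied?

3

Low-risk (own payoff 2727 − 108×18.4 = 739.8): to k=0 gives 865 → profitable ✗; to k=1.2 gives 1285 − 108×1.2 = 1155.4 → profitable ✗.
High-risk (own payoff 865): to k=1.2 gives 1285 − 269×1.2 = 962.2 → profitable ✗; to k=18.4 gives 2727 − 269×18.4 = -2222.6 → no gain ✓.
Mid-risk (own payoff 1285 − 160×1.2 = 1093): to k=0 gives 865 → no gain ✓; to k=18.4 gives 2727 − 160×18.4 = -217 → no gain ✓.
3 of the 6 constraints hold; not an equilibrium.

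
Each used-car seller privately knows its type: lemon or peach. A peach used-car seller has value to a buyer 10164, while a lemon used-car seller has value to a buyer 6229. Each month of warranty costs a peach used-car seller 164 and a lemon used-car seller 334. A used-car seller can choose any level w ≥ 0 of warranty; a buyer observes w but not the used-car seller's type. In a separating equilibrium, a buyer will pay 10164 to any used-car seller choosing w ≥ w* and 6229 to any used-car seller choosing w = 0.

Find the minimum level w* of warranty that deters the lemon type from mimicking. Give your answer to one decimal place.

11.8

A lemon used-car seller choosing w = 0 receives 6229.
Imitating at w* instead would pay 10164 at cost 334·w*, netting 10164 − 334·w*.
Indifference: 6229 = 10164 − 334·w*, so w* = (10164 − 6229) / 334 ≈ 11.8.
This is the lemon type's binding incentive-compatibility constraint; any w ≥ 11.8 sustains separation on that side.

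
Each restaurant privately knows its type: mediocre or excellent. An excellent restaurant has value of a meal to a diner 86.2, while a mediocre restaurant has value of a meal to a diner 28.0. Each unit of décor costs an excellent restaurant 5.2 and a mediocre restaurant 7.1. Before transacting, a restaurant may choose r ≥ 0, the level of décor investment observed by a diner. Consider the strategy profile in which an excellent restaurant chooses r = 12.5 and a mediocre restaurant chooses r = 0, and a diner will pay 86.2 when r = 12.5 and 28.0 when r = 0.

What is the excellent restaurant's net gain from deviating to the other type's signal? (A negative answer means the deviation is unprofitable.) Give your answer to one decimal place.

6.8

Playing r = 12.5 the excellent restaurant receives 86.2 − 5.2 × 12.5 = 21.2.
Deviating to r = 0 yields 28.0 instead.
Gain from deviating: 28.0 − 21.2 = 6.8.
The gain is positive, so the excellent type's incentive-compatibility constraint is violated — this profile is not a separating equilibrium.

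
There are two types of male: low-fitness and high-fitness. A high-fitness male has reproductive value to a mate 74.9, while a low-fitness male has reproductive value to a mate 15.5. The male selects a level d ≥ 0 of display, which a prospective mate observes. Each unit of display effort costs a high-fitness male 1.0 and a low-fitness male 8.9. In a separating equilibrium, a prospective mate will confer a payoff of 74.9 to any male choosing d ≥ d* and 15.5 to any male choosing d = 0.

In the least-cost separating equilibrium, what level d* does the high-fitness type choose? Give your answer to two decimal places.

6.67

A low-fitness male choosing d = 0 receives 15.5.
Imitating at d* instead would pay 74.9 at cost 8.9·d*, netting 74.9 − 8.9·d*.
Indifference: 15.5 = 74.9 − 8.9·d*, so d* = (74.9 − 15.5) / 8.9 ≈ 6.67.
At d* the low-fitness type's incentive constraint just binds; the high-fitness type strictly prefers d* since its per-unit cost is lower.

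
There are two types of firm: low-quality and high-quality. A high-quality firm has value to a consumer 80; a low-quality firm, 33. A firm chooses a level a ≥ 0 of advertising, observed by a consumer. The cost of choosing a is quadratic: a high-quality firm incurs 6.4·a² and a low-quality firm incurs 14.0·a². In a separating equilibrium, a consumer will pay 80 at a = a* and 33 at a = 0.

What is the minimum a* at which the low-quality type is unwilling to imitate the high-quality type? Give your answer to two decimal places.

1.83

The low-quality type at a = 0 receives 33; imitating at a* yields 80 − 14.0·a*².
Indifference: 33 = 80 − 14.0·a*², so a*² = (80 − 33) / 14.0 ≈ 3.3571.
a* = √3.3571 ≈ 1.83.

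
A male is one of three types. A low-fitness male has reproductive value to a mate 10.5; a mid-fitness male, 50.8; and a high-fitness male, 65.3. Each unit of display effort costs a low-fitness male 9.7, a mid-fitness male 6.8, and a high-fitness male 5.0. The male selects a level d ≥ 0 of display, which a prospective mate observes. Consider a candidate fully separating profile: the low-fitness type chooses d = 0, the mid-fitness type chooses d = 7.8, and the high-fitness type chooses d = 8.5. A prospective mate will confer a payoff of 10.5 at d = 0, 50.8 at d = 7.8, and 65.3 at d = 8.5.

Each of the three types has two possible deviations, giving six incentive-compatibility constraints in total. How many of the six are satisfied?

High-fitness (own payoff 65.3 − 5.0×8.5 = 22.8): to d=0 gives 10.5 → no gain ✓; to d=7.8 gives 50.8 − 5.0×7.8 = 11.8 → no gain ✓.
Low-fitness (own payoff 10.5): to d=7.8 gives 50.8 − 9.7×7.8 = -24.86 → no gain ✓; to d=8.5 gives 65.3 − 9.7×8.5 = -17.15 → no gain ✓.
Mid-fitness (own payoff 50.8 − 6.8×7.8 = -2.24): to d=0 gives 10.5 → profitable ✗; to d=8.5 gives 65.3 − 6.8×8.5 = 7.5 → profitable ✗.
4 of the 6 constraints hold; not an equilibrium.

4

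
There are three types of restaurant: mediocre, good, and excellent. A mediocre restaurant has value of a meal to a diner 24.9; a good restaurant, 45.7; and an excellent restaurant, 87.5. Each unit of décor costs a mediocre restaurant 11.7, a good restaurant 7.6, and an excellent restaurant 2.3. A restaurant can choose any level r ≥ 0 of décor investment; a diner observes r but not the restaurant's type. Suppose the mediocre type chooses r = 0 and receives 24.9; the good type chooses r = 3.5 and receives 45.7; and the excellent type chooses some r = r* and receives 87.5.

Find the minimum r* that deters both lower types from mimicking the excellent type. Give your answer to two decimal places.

Good type (on-path payoff 45.7 − 7.6×3.5 = 19.1) won't mimic when 19.1 ≥ 87.5 − 7.6·r*, i.e. r* ≥ 9.00.
Mediocre type (on-path payoff 24.9) won't mimic when 24.9 ≥ 87.5 − 11.7·r*, i.e. r* ≥ 5.35.
Both must hold, so r* = max(5.35, 9.00) = 9.00. The good type's constraint binds.

9.00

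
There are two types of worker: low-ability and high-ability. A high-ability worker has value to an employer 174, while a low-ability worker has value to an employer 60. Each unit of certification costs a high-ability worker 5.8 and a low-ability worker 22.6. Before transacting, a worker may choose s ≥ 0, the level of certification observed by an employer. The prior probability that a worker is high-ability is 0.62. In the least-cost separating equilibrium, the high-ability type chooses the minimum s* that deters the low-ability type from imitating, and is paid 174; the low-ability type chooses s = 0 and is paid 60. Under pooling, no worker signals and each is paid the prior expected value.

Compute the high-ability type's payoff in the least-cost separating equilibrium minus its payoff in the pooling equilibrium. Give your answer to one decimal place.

14.1

Least-cost separating signal: s* solves 60 = 174 − 22.6·s*, so s* = (174 − 60)/22.6 ≈ 5.0442.
High-ability type's separating payoff: 174 − 5.8 × s* = 174 − 5.8 × (174 − 60)/22.6 = 174 − 661.2/22.6 ≈ 144.743.
Pooling payoff: 0.62 × 174 + 0.38 × 60 = 130.68.
Difference: 144.743 − 130.68 = 14.063, i.e. 14.1 to one decimal place.
The high-ability type prefers to separate.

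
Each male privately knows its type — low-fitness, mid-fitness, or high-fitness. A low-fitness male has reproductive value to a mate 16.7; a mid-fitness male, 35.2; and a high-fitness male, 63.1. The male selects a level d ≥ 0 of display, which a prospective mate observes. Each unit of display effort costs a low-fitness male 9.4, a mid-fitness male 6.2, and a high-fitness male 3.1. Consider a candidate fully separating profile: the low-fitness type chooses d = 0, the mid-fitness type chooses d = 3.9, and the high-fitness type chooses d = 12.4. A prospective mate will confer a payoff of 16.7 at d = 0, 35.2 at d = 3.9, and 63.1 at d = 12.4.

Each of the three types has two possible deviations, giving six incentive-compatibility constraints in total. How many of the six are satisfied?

Low-fitness (own payoff 16.7): to d=3.9 gives 35.2 − 9.4×3.9 = -1.46 → no gain ✓; to d=12.4 gives 63.1 − 9.4×12.4 = -53.46 → no gain ✓.
High-fitness (own payoff 63.1 − 3.1×12.4 = 24.66): to d=0 gives 16.7 → no gain ✓; to d=3.9 gives 35.2 − 3.1×3.9 = 23.11 → no gain ✓.
Mid-fitness (own payoff 35.2 − 6.2×3.9 = 11.02): to d=0 gives 16.7 → profitable ✗; to d=12.4 gives 63.1 − 6.2×12.4 = -13.78 → no gain ✓.
5 of the 6 constraints hold; not an equilibrium.

5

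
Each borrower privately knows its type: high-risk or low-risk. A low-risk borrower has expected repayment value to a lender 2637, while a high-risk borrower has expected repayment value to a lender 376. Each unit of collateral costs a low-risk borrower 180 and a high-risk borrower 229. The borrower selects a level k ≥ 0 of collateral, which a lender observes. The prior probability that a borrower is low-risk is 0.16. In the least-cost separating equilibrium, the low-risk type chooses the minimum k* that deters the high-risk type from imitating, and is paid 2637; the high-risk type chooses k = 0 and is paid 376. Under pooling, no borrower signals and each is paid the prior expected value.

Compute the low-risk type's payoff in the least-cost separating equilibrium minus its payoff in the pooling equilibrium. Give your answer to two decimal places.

122.03

Least-cost separating signal: k* solves 376 = 2637 − 229·k*, so k* = (2637 − 376)/229 ≈ 9.8734.
Low-risk type's separating payoff: 2637 − 180 × k* = 2637 − 180 × (2637 − 376)/229 = 2637 − 406980/229 ≈ 859.7948.
Pooling payoff: 0.16 × 2637 + 0.84 × 376 = 737.76.
Difference: 859.7948 − 737.76 = 122.0348, i.e. 122.03 to two decimal places.
The low-risk type prefers to separate.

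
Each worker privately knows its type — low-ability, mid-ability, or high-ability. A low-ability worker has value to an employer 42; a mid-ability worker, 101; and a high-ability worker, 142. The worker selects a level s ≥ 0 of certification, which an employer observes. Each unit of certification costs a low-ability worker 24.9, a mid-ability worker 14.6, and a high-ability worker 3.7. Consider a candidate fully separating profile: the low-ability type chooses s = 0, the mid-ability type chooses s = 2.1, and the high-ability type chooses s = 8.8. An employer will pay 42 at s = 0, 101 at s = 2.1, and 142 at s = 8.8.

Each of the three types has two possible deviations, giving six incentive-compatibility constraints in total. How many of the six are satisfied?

High-ability (own payoff 142 − 3.7×8.8 = 109.44): to s=0 gives 42 → no gain ✓; to s=2.1 gives 101 − 3.7×2.1 = 93.23 → no gain ✓.
Mid-ability (own payoff 101 − 14.6×2.1 = 70.34): to s=0 gives 42 → no gain ✓; to s=8.8 gives 142 − 14.6×8.8 = 13.52 → no gain ✓.
Low-ability (own payoff 42): to s=2.1 gives 101 − 24.9×2.1 = 48.71 → profitable ✗; to s=8.8 gives 142 − 24.9×8.8 = -77.12 → no gain ✓.
5 of the 6 constraints hold; not an equilibrium.

5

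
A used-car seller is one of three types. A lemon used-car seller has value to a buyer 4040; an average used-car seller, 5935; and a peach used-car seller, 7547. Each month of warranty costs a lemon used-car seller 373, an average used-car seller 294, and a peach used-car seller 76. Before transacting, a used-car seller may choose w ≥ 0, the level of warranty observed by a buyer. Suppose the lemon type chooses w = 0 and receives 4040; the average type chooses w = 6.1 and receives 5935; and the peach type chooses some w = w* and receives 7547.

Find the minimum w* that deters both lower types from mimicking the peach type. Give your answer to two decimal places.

11.58

Lemon type (on-path payoff 4040) won't mimic when 4040 ≥ 7547 − 373·w*, i.e. w* ≥ 9.40.
Average type (on-path payoff 5935 − 294×6.1 = 4141.6) won't mimic when 4141.6 ≥ 7547 − 294·w*, i.e. w* ≥ 11.58.
Both must hold, so w* = max(9.40, 11.58) = 11.58. The average type's constraint binds.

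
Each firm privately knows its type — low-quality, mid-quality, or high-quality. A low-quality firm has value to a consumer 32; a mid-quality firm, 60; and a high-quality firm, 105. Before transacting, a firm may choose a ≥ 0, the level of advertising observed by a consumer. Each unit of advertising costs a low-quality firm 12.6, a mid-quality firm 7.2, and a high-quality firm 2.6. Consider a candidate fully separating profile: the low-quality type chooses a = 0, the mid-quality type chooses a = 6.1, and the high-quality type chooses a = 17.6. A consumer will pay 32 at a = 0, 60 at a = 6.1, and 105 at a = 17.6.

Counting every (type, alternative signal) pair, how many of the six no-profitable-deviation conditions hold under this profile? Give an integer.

5

Mid-quality (own payoff 60 − 7.2×6.1 = 16.08): to a=0 gives 32 → profitable ✗; to a=17.6 gives 105 − 7.2×17.6 = -21.72 → no gain ✓.
High-quality (own payoff 105 − 2.6×17.6 = 59.24): to a=0 gives 32 → no gain ✓; to a=6.1 gives 60 − 2.6×6.1 = 44.14 → no gain ✓.
Low-quality (own payoff 32): to a=6.1 gives 60 − 12.6×6.1 = -16.86 → no gain ✓; to a=17.6 gives 105 − 12.6×17.6 = -116.76 → no gain ✓.
5 of the 6 constraints hold; not an equilibrium.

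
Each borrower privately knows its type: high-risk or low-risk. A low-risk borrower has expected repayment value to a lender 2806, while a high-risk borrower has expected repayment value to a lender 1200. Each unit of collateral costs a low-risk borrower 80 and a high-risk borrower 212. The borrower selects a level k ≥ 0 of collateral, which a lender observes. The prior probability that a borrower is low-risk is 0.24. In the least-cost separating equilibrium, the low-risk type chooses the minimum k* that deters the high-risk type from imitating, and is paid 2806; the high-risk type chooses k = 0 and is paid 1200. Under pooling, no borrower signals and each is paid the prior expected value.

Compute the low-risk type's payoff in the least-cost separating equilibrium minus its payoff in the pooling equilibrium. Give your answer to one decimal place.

614.5

Least-cost separating signal: k* solves 1200 = 2806 − 212·k*, so k* = (2806 − 1200)/212 ≈ 7.5755.
Low-risk type's separating payoff: 2806 − 80 × k* = 2806 − 80 × (2806 − 1200)/212 = 2806 − 128480/212 ≈ 2199.962.
Pooling payoff: 0.24 × 2806 + 0.76 × 1200 = 1585.44.
Difference: 2199.962 − 1585.44 = 614.522, i.e. 614.5 to one decimal place.
The low-risk type prefers to separate.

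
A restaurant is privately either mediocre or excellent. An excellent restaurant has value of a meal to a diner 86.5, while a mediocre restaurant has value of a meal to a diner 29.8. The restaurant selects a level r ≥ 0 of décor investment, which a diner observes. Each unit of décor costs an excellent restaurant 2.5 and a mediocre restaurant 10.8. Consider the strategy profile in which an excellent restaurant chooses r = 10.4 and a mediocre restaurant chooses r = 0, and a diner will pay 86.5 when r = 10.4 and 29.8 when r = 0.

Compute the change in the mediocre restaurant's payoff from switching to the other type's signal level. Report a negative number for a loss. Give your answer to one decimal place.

Playing r = 0 the mediocre restaurant receives 29.8.
Deviating to r = 10.4 brings payment 86.5 at cost 10.8 × 10.4 = 112.32, netting -25.82.
Gain from deviating: -25.82 − 29.8 = -55.62, i.e. -55.6 to one decimal place.
The gain is negative, so the mediocre type's incentive-compatibility constraint is satisfied.

-55.6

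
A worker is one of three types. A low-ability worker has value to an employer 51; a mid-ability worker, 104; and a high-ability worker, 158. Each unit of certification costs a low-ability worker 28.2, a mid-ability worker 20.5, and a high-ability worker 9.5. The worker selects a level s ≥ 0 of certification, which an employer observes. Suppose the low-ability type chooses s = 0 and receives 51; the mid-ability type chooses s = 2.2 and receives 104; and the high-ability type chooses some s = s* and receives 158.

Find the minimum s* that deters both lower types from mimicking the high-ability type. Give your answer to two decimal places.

Mid-ability type (on-path payoff 104 − 20.5×2.2 = 58.9) won't mimic when 58.9 ≥ 158 − 20.5·s*, i.e. s* ≥ 4.83.
Low-ability type (on-path payoff 51) won't mimic when 51 ≥ 158 − 28.2·s*, i.e. s* ≥ 3.79.
Both must hold, so s* = max(3.79, 4.83) = 4.83. The mid-ability type's constraint binds.

4.83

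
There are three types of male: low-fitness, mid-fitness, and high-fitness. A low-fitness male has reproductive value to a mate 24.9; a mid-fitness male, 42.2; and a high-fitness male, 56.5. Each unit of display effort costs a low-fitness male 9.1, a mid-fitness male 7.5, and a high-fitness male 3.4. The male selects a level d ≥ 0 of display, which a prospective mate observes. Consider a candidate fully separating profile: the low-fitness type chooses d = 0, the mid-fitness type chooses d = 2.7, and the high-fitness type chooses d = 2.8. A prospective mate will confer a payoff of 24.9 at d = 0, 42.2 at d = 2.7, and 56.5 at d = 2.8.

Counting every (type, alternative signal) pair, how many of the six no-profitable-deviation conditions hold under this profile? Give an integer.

Low-fitness (own payoff 24.9): to d=2.7 gives 42.2 − 9.1×2.7 = 17.63 → no gain ✓; to d=2.8 gives 56.5 − 9.1×2.8 = 31.02 → profitable ✗.
Mid-fitness (own payoff 42.2 − 7.5×2.7 = 21.95): to d=0 gives 24.9 → profitable ✗; to d=2.8 gives 56.5 − 7.5×2.8 = 35.5 → profitable ✗.
High-fitness (own payoff 56.5 − 3.4×2.8 = 46.98): to d=0 gives 24.9 → no gain ✓; to d=2.7 gives 42.2 − 3.4×2.7 = 33.02 → no gain ✓.
3 of the 6 constraints hold; not an equilibrium.

3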